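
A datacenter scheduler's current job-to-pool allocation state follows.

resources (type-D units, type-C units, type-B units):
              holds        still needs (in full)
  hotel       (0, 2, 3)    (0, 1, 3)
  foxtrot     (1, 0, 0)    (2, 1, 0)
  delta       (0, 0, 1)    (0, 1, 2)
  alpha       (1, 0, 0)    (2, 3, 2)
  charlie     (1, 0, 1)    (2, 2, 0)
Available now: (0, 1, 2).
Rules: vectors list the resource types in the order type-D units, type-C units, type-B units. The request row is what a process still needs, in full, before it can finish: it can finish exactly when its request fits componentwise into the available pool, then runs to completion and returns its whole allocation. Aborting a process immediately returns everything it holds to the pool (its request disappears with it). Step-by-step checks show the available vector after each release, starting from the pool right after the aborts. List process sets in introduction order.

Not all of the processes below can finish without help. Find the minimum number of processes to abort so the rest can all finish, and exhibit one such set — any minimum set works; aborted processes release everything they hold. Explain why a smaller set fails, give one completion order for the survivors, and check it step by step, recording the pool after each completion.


The answer: abort alpha and charlie.
Key observation: foxtrot was stuck for good until alpha and charlie gave back (2, 0, 1); in the order shown it finishes at step 1.
Minimality, checking each single-abort alternative: hotel alone leaves foxtrot blocked (short on type-D units); foxtrot alone leaves alpha blocked (short on type-D units); delta alone leaves foxtrot blocked (short on type-D units); alpha alone leaves foxtrot blocked (short on type-D units); charlie alone leaves foxtrot blocked (short on type-D units).
One survivor order: foxtrot, hotel, delta. Step-by-step check (post-abort pool first):
  pool = (2, 1, 3)
  foxtrot needs (2, 1, 0) <= (2, 1, 3) -> finishes; pool += (1, 0, 0) = (3, 1, 3)
  hotel needs (0, 1, 3) <= (3, 1, 3) -> finishes; pool += (0, 2, 3) = (3, 3, 6)
  delta needs (0, 1, 2) <= (3, 3, 6) -> finishes; pool += (0, 0, 1) = (3, 3, 7)


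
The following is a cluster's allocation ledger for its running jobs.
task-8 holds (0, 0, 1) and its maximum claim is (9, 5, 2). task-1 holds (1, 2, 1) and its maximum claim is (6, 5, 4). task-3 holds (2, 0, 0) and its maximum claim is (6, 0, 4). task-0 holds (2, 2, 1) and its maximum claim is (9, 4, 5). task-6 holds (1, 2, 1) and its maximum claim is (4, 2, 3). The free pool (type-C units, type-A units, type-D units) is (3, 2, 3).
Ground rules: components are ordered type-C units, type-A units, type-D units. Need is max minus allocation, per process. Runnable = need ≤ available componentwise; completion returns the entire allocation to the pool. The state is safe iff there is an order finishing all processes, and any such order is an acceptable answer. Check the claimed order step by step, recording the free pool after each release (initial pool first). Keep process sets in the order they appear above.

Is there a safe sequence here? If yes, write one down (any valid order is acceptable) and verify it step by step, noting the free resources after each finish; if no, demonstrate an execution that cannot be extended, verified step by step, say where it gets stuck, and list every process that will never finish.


SAFE — a valid safe sequence is task-6, task-3, task-1, task-0, task-8.
Key observation: task-6 is the earliest step where a requested resource binds exactly: need (3, 0, 2), pool (3, 2, 3) at its turn.
Step-by-step check:
  pool = (3, 2, 3)
  task-6: need (3, 0, 2) fits (3, 2, 3); releases (1, 2, 1), pool now (4, 4, 4)
  task-3: need (4, 0, 4) fits (4, 4, 4); releases (2, 0, 0), pool now (6, 4, 4)
  task-1: need (5, 3, 3) fits (6, 4, 4); releases (1, 2, 1), pool now (7, 6, 5)
  task-0: need (7, 2, 4) fits (7, 6, 5); releases (2, 2, 1), pool now (9, 8, 6)
  task-8: need (9, 5, 1) fits (9, 8, 6); releases (0, 0, 1), pool now (9, 8, 7)


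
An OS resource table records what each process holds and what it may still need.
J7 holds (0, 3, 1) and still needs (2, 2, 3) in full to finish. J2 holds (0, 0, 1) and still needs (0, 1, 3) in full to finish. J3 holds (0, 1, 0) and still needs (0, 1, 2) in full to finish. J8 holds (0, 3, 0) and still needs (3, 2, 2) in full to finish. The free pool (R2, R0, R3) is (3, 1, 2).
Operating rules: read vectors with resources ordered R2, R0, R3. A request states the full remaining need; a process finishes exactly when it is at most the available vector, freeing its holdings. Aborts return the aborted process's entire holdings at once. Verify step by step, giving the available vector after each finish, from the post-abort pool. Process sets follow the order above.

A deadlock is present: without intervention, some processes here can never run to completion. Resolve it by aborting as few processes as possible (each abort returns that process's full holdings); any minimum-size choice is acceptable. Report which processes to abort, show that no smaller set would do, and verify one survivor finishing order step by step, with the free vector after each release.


The answer: abort J7.
Key observation: the returned (0, 3, 1) from J7 is what brings J2 — unrunnable before, under any order — into play at step 2.
Minimality: the empty abort set fails — the state is deadlocked as it stands.
One survivor order: J3, J2, J8. Verifying each step (post-abort pool first):
  pool = (3, 4, 3)
  run J3 (needs (0, 1, 2), free (3, 4, 3)); after release of (0, 1, 0) the pool is (3, 5, 3)
  run J2 (needs (0, 1, 3), free (3, 5, 3)); after release of (0, 0, 1) the pool is (3, 5, 4)
  run J8 (needs (3, 2, 2), free (3, 5, 4)); after release of (0, 3, 0) the pool is (3, 8, 4)


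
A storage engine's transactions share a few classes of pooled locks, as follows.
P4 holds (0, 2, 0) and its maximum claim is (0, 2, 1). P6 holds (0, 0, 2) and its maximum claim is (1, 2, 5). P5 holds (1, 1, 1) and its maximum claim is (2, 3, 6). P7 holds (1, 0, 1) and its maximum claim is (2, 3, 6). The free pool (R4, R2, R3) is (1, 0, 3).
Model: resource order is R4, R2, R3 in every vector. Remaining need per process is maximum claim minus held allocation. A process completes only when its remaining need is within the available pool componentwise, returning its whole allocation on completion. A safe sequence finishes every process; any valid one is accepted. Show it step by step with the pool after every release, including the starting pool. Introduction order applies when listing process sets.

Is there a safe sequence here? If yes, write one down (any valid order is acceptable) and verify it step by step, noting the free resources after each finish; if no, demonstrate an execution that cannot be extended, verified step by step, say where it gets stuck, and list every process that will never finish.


The state is SAFE; one workable sequence: P4, P6, P5, P7.
Key observation: P6 marks the first exact bind of the order: its need (1, 2, 3) fits the free (1, 2, 3) with zero slack on a requested resource.
Verifying each step:
  pool = (1, 0, 3)
  run P4 (needs (0, 0, 1), free (1, 0, 3)); after release of (0, 2, 0) the pool is (1, 2, 3)
  run P6 (needs (1, 2, 3), free (1, 2, 3)); after release of (0, 0, 2) the pool is (1, 2, 5)
  run P5 (needs (1, 2, 5), free (1, 2, 5)); after release of (1, 1, 1) the pool is (2, 3, 6)
  run P7 (needs (1, 3, 5), free (2, 3, 6)); after release of (1, 0, 1) the pool is (3, 3, 7)


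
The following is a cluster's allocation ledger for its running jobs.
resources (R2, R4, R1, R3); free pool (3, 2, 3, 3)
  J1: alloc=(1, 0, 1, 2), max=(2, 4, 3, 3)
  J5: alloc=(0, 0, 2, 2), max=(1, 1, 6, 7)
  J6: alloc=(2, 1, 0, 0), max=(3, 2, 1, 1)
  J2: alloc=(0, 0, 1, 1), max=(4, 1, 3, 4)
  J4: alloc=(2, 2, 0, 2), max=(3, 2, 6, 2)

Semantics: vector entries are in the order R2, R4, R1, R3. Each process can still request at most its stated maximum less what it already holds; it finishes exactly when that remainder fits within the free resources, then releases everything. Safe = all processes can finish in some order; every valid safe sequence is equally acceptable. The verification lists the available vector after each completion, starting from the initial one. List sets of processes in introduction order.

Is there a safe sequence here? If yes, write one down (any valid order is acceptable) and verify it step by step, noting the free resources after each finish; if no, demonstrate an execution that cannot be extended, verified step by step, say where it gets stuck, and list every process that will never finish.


UNSAFE — no complete ordering exists.
Key observation: after J6, J2 the pool peaks at (5, 3, 4, 4), and each blocked process is short somewhere: J1 on R4; J5 on R3; J4 on R1.
The run J6, J2 cannot be extended any further. Walking it through:
  pool = (3, 2, 3, 3)
  J6: need (1, 1, 1, 1) fits (3, 2, 3, 3); releases (2, 1, 0, 0), pool now (5, 3, 3, 3)
  J2: need (4, 1, 2, 3) fits (5, 3, 3, 3); releases (0, 0, 1, 1), pool now (5, 3, 4, 4)
  J1 cannot run: need (1, 4, 2, 1) vs free (5, 3, 4, 4) (insufficient R4)
  J5 cannot run: need (1, 1, 4, 5) vs free (5, 3, 4, 4) (insufficient R3)
  J4 cannot run: need (1, 0, 6, 0) vs free (5, 3, 4, 4) (insufficient R1)
Processes that can never finish: J1, J5 and J4.


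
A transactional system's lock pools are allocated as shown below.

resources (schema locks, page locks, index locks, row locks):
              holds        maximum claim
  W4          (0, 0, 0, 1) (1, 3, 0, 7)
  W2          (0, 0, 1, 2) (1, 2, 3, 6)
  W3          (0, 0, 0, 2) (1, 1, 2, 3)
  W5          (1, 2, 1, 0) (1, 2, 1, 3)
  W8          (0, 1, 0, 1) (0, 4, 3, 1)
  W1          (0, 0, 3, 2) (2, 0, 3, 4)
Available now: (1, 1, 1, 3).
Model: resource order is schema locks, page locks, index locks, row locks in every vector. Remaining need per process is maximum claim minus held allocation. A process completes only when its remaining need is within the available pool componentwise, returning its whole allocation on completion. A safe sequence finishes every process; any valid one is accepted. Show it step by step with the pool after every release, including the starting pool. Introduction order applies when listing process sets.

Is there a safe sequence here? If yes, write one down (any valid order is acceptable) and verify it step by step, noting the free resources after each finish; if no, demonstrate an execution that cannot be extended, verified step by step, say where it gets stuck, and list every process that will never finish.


SAFE, for example via the order W5, W3, W2, W8, W4, W1.
Key observation: W5 is the earliest step where a requested resource binds exactly: need (0, 0, 0, 3), pool (1, 1, 1, 3) at its turn.
Step-by-step check:
  pool = (1, 1, 1, 3)
  W5 needs (0, 0, 0, 3) <= (1, 1, 1, 3) -> finishes; pool += (1, 2, 1, 0) = (2, 3, 2, 3)
  W3 needs (1, 1, 2, 1) <= (2, 3, 2, 3) -> finishes; pool += (0, 0, 0, 2) = (2, 3, 2, 5)
  W2 needs (1, 2, 2, 4) <= (2, 3, 2, 5) -> finishes; pool += (0, 0, 1, 2) = (2, 3, 3, 7)
  W8 needs (0, 3, 3, 0) <= (2, 3, 3, 7) -> finishes; pool += (0, 1, 0, 1) = (2, 4, 3, 8)
  W4 needs (1, 3, 0, 6) <= (2, 4, 3, 8) -> finishes; pool += (0, 0, 0, 1) = (2, 4, 3, 9)
  W1 needs (2, 0, 0, 2) <= (2, 4, 3, 9) -> finishes; pool += (0, 0, 3, 2) = (2, 4, 6, 11)


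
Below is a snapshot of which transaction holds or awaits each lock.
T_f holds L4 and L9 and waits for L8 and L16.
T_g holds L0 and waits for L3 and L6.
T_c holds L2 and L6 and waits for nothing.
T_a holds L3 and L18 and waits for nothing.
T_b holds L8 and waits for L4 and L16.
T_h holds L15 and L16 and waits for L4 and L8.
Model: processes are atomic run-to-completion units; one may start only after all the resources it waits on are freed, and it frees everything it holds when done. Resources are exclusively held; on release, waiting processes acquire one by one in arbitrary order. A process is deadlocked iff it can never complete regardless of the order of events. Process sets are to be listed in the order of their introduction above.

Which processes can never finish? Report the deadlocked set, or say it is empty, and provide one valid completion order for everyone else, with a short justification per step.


Deadlocked set: T_f, T_b and T_h.
Key observation: along T_f -> T_b -> T_f, each member waits on what the next one holds — a deadlock; T_h is caught in further circular waits.
A valid finishing order for the others: T_a, T_c, T_g.
Verifying each step:
  run T_a (it waits on nothing); releases L3 and L18
  run T_c (it waits on nothing); releases L2 and L6
  T_g waits on L3 and L6 — all released -> runs and releases L0


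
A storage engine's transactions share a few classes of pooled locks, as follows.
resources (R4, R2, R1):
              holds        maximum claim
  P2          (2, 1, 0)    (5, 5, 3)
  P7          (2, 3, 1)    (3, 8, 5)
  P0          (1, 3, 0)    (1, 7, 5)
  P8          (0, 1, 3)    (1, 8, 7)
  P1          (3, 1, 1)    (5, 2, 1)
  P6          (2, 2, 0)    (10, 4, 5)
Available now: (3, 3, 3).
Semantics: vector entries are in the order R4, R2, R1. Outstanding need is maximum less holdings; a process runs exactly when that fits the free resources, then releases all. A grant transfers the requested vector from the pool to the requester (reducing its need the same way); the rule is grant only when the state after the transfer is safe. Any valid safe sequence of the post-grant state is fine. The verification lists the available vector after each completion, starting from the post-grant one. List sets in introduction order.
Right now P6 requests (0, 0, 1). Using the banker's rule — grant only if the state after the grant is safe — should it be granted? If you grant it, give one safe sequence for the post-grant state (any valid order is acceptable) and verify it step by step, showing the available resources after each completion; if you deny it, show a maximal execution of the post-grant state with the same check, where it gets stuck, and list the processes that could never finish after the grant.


DENY. Granting would leave the state unsafe.
Key observation: R1 is the bottleneck — with P1, P2 done the pool holds (8, 5, 3), short of every remaining need.
Pretend the grant happened; the run P1, P2 goes as far as possible. Walking it through:
  pool = (3, 3, 2)
  run P1 (needs (2, 1, 0), free (3, 3, 2)); after release of (3, 1, 1) the pool is (6, 4, 3)
  run P2 (needs (3, 4, 3), free (6, 4, 3)); after release of (2, 1, 0) the pool is (8, 5, 3)
  blocked: P7 wants (1, 5, 4), pool (8, 5, 3) — not enough R1
  blocked: P0 wants (0, 4, 5), pool (8, 5, 3) — not enough R1
  blocked: P8 wants (1, 7, 4), pool (8, 5, 3) — not enough R2 and R1
  blocked: P6 wants (8, 2, 4), pool (8, 5, 3) — not enough R1
Had the request been granted, P7, P0, P8 and P6 could never finish.


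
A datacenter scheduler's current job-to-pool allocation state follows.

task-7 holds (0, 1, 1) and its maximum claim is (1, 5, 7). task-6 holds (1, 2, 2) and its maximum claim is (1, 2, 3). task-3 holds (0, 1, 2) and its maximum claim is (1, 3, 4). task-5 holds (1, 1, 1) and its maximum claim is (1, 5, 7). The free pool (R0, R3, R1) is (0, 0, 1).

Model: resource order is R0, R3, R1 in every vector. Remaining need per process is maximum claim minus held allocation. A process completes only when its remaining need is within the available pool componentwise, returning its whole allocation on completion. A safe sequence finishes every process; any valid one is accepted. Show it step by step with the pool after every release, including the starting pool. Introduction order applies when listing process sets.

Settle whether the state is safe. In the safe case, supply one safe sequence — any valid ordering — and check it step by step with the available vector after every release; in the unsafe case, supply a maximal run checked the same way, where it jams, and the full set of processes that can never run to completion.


UNSAFE.
Key observation: after task-6, task-3 complete, (1, 3, 5) is the best the pool ever gets, yet each leftover process wants more R3.
The run task-6, task-3 cannot be extended any further. Check, step by step:
  pool = (0, 0, 1)
  task-6 needs (0, 0, 1) <= (0, 0, 1) -> finishes; pool += (1, 2, 2) = (1, 2, 3)
  task-3 needs (1, 2, 2) <= (1, 2, 3) -> finishes; pool += (0, 1, 2) = (1, 3, 5)
  blocked: task-7 wants (1, 4, 6), pool (1, 3, 5) — not enough R3 and R1
  blocked: task-5 wants (0, 4, 6), pool (1, 3, 5) — not enough R3 and R1
Processes that can never finish: task-7 and task-5.


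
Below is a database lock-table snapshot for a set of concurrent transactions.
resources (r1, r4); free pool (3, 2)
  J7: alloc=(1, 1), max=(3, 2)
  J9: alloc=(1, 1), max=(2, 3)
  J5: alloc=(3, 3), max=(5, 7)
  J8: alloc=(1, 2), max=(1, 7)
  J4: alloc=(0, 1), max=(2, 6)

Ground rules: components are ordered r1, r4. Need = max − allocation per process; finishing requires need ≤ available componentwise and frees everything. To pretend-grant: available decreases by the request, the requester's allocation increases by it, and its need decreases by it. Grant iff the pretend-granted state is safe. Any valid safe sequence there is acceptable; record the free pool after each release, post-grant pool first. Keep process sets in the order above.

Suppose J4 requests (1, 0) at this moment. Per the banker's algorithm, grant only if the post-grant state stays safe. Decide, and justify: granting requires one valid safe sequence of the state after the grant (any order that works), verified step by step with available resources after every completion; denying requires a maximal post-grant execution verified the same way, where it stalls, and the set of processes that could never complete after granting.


GRANT — the state after the grant stays safe, e.g. via J9, J7, J5, J4, J8.
Key observation: even at the reduced pool (2, 2), J9 fits immediately, so safety survives the grant.
Step-by-step check of the post-grant state:
  pool = (2, 2)
  J9: need (1, 2) fits (2, 2); releases (1, 1), pool now (3, 3)
  J7: need (2, 1) fits (3, 3); releases (1, 1), pool now (4, 4)
  J5: need (2, 4) fits (4, 4); releases (3, 3), pool now (7, 7)
  J4: need (1, 5) fits (7, 7); releases (1, 1), pool now (8, 8)
  J8: need (0, 5) fits (8, 8); releases (1, 2), pool now (9, 10)


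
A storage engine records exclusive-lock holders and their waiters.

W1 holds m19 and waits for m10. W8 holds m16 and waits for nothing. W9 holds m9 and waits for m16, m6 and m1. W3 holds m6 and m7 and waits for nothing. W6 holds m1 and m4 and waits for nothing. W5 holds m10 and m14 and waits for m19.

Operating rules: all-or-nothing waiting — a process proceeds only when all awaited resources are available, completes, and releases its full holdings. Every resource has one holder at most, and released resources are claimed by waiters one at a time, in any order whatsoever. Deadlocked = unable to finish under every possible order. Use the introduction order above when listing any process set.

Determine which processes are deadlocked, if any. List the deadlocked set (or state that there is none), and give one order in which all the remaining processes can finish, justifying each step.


The deadlocked set is W1 and W5.
Key observation: the cycle W1 -> W5 -> W1 can never break — each member waits on the next; no other process is dragged down with it.
A valid finishing order for the others: W8, W6, W3, W9.
Check, step by step:
  W8 waits on nothing -> runs at once and releases m16
  W6 waits on nothing -> runs at once and releases m1 and m4
  W3 waits on nothing -> runs at once and releases m6 and m7
  W9: everything it awaited (m16, m6 and m1) is free; runs, freeing m9


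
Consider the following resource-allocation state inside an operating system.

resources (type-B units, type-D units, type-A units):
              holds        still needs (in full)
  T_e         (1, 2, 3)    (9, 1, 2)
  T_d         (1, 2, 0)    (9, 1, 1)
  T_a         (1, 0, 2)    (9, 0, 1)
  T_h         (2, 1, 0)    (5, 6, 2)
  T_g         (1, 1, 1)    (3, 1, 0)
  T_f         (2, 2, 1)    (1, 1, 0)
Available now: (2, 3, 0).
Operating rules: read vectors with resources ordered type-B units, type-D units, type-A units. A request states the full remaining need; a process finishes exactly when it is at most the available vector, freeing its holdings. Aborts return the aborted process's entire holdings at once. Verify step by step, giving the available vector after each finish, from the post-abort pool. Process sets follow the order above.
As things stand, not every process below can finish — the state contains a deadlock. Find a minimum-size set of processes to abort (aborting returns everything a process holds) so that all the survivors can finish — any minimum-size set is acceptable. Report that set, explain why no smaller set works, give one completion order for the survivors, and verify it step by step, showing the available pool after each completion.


Minimum abort set: T_d and T_a.
Key observation: the returned (2, 2, 2) from T_d and T_a is what brings T_e — unrunnable before, under any order — into play at step 4.
No one abort is enough; case by case: T_e alone leaves T_d blocked (short on type-B units); T_d alone leaves T_e blocked (short on type-B units); T_a alone leaves T_e blocked (short on type-B units); T_h alone leaves T_e blocked (short on type-B units); T_g alone leaves T_e blocked (short on type-B units); T_f alone leaves T_e blocked (short on type-B units).
Survivors finish in the order: T_g, T_h, T_f, T_e. Step-by-step check (pool after the aborts first):
  pool = (4, 5, 2)
  run T_g (needs (3, 1, 0), free (4, 5, 2)); after release of (1, 1, 1) the pool is (5, 6, 3)
  run T_h (needs (5, 6, 2), free (5, 6, 3)); after release of (2, 1, 0) the pool is (7, 7, 3)
  run T_f (needs (1, 1, 0), free (7, 7, 3)); after release of (2, 2, 1) the pool is (9, 9, 4)
  run T_e (needs (9, 1, 2), free (9, 9, 4)); after release of (1, 2, 3) the pool is (10, 11, 7)


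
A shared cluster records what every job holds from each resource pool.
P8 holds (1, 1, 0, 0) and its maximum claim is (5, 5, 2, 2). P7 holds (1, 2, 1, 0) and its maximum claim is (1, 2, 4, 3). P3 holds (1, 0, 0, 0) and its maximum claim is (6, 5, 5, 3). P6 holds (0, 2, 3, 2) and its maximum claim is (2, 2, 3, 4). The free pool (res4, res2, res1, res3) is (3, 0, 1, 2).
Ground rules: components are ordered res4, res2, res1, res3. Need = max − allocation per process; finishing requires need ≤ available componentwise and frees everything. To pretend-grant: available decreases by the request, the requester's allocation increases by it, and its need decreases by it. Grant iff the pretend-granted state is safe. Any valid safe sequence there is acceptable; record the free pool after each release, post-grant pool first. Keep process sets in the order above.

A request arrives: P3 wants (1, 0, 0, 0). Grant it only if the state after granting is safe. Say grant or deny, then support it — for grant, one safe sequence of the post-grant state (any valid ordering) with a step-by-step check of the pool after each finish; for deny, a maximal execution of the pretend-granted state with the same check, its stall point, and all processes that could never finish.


DENY — the pretend-granted state is unsafe.
Key observation: the pool after P6, P7 is (3, 4, 5, 4); every surviving request exceeds it in res4, so progress ends there.
After a pretend grant, a maximal execution: P6, P7 — then nothing else fits. Check, step by step:
  pool = (2, 0, 1, 2)
  run P6 (needs (2, 0, 0, 2), free (2, 0, 1, 2)); after release of (0, 2, 3, 2) the pool is (2, 2, 4, 4)
  run P7 (needs (0, 0, 3, 3), free (2, 2, 4, 4)); after release of (1, 2, 1, 0) the pool is (3, 4, 5, 4)
  P8 still needs (4, 4, 2, 2) but only (3, 4, 5, 4) is free — short on res4
  P3 still needs (4, 5, 5, 3) but only (3, 4, 5, 4) is free — short on res4 and res2
Post-grant, the permanently blocked set is P8 and P3.


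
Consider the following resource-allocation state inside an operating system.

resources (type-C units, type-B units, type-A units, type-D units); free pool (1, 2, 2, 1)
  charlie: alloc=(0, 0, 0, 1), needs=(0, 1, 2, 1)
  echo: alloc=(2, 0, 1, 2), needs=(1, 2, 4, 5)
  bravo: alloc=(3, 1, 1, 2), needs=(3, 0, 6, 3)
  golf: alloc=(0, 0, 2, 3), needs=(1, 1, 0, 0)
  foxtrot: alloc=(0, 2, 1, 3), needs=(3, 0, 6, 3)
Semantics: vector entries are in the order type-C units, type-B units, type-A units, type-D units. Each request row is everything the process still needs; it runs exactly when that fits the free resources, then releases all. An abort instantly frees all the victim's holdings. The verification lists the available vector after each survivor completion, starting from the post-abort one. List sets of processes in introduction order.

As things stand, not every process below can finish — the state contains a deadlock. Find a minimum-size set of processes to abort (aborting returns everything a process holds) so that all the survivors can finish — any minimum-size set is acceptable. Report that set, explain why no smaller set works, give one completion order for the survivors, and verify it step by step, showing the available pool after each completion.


The answer: abort bravo.
Key observation: foxtrot could never have finished before the abort; with (3, 1, 1, 2) returned by bravo, it fits at step 4.
Why nothing smaller works: aborting no one leaves the state deadlocked as given.
The survivors complete as golf, echo, charlie, foxtrot. Verifying each step (starting from the post-abort pool):
  pool = (4, 3, 3, 3)
  golf: need (1, 1, 0, 0) fits (4, 3, 3, 3); releases (0, 0, 2, 3), pool now (4, 3, 5, 6)
  echo: need (1, 2, 4, 5) fits (4, 3, 5, 6); releases (2, 0, 1, 2), pool now (6, 3, 6, 8)
  charlie: need (0, 1, 2, 1) fits (6, 3, 6, 8); releases (0, 0, 0, 1), pool now (6, 3, 6, 9)
  foxtrot: need (3, 0, 6, 3) fits (6, 3, 6, 9); releases (0, 2, 1, 3), pool now (6, 5, 7, 12)


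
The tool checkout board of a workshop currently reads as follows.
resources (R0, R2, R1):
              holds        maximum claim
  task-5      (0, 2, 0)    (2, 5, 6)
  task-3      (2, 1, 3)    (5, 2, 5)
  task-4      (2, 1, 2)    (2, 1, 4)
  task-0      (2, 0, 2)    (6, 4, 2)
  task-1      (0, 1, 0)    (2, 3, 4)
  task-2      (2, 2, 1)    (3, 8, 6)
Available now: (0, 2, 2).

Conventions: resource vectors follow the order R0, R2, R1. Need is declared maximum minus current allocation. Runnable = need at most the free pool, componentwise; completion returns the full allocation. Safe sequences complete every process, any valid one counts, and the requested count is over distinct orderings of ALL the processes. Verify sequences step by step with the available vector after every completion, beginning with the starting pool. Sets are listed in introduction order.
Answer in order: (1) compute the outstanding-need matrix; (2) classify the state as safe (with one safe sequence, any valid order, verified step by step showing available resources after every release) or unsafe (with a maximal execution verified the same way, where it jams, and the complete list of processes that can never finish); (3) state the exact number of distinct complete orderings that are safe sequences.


(1) Need matrix, components ordered R0, R2, R1:
  task-5: (2, 3, 6)
  task-3: (3, 1, 2)
  task-4: (0, 0, 2)
  task-0: (4, 4, 0)
  task-1: (2, 2, 4)
  task-2: (1, 6, 5)
(2) The state is UNSAFE.
Key observation: after task-4, task-1 the pool peaks at (2, 4, 4), and each blocked process is short somewhere: task-5 on R1; task-3 on R0; task-0 on R0; task-2 on R2, R1.
A maximal execution: task-4, task-1 — then nothing else fits. Verifying each step:
  pool = (0, 2, 2)
  run task-4 (needs (0, 0, 2), free (0, 2, 2)); after release of (2, 1, 2) the pool is (2, 3, 4)
  run task-1 (needs (2, 2, 4), free (2, 3, 4)); after release of (0, 1, 0) the pool is (2, 4, 4)
  task-5 still needs (2, 3, 6) but only (2, 4, 4) is free — short on R1
  task-3 still needs (3, 1, 2) but only (2, 4, 4) is free — short on R0
  task-0 still needs (4, 4, 0) but only (2, 4, 4) is free — short on R0
  task-2 still needs (1, 6, 5) but only (2, 4, 4) is free — short on R2 and R1
Permanently blocked: task-5, task-3, task-0 and task-2.
(3) Exactly 0 of the possible complete orderings are safe sequences.


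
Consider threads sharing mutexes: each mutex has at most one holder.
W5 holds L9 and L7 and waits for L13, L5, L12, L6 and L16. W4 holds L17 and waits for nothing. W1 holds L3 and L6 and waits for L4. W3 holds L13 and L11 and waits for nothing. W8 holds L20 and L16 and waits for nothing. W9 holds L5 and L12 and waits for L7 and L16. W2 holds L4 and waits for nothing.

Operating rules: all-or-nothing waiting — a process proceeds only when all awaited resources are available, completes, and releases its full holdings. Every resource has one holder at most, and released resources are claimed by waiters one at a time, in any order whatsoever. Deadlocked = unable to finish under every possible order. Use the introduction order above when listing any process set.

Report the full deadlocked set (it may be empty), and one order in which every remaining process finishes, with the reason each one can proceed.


The deadlocked set is W5 and W9.
Key observation: along W5 -> W9 -> W5, each member waits on what the next one holds — a deadlock; no other process is dragged down with it.
A valid finishing order for the others: W8, W2, W3, W4, W1.
Step-by-step check:
  run W8 (it waits on nothing); releases L20 and L16
  run W2 (it waits on nothing); releases L4
  run W3 (it waits on nothing); releases L13 and L11
  run W4 (it waits on nothing); releases L17
  W1 waits on L4 — all released -> runs and releases L3 and L6


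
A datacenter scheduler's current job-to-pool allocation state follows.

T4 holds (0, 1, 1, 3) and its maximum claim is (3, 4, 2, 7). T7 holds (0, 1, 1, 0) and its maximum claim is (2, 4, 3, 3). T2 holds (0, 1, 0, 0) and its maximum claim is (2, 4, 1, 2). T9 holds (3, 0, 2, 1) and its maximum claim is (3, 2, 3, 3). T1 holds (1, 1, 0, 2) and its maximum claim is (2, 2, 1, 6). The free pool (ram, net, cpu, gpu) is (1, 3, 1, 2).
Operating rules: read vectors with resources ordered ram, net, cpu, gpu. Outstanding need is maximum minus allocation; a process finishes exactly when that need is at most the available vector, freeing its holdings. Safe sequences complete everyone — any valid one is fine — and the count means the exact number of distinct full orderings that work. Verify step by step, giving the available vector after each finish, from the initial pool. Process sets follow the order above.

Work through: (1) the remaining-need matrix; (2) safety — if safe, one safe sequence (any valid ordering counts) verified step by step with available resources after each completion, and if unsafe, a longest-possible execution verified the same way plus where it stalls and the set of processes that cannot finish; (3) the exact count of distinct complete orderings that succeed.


(1) Outstanding need per process (order ram, net, cpu, gpu):
  T4: (3, 3, 1, 4)
  T7: (2, 3, 2, 3)
  T2: (2, 3, 1, 2)
  T9: (0, 2, 1, 2)
  T1: (1, 1, 1, 4)
(2) The state is UNSAFE.
Key observation: once T9, T2, T7 finish, the pool peaks at (4, 5, 4, 3) — and every remaining process still needs more gpu than that.
A maximal execution: T9, T2, T7 — then nothing else fits. Walking it through:
  pool = (1, 3, 1, 2)
  T9: need (0, 2, 1, 2) fits (1, 3, 1, 2); releases (3, 0, 2, 1), pool now (4, 3, 3, 3)
  T2: need (2, 3, 1, 2) fits (4, 3, 3, 3); releases (0, 1, 0, 0), pool now (4, 4, 3, 3)
  T7: need (2, 3, 2, 3) fits (4, 4, 3, 3); releases (0, 1, 1, 0), pool now (4, 5, 4, 3)
  T4 still needs (3, 3, 1, 4) but only (4, 5, 4, 3) is free — short on gpu
  T1 still needs (1, 1, 1, 4) but only (4, 5, 4, 3) is free — short on gpu
Permanently blocked: T4 and T1.
(3) The exact count: 0 of the possible complete orderings are safe sequences.


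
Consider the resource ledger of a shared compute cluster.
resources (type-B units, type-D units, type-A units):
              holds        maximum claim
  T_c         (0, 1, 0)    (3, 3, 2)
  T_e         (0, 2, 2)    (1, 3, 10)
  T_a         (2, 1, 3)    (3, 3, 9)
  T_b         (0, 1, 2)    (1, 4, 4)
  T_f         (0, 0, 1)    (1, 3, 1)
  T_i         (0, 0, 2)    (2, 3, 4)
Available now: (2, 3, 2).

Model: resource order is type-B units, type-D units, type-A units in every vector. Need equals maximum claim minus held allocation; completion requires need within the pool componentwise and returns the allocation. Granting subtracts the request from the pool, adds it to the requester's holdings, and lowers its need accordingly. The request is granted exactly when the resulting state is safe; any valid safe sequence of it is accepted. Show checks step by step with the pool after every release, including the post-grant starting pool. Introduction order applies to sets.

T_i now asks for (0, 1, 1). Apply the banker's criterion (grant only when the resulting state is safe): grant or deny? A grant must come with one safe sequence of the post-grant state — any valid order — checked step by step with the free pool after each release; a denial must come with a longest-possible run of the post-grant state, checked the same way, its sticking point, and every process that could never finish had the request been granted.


GRANT — the state after the grant stays safe, e.g. via T_i, T_b, T_a, T_c, T_f, T_e.
Key observation: with (2, 2, 1) left after the transfer, T_i can run at once — the state stays safe.
Verifying the post-grant state step by step:
  pool = (2, 2, 1)
  T_i: need (2, 2, 1) fits (2, 2, 1); releases (0, 1, 3), pool now (2, 3, 4)
  T_b: need (1, 3, 2) fits (2, 3, 4); releases (0, 1, 2), pool now (2, 4, 6)
  T_a: need (1, 2, 6) fits (2, 4, 6); releases (2, 1, 3), pool now (4, 5, 9)
  T_c: need (3, 2, 2) fits (4, 5, 9); releases (0, 1, 0), pool now (4, 6, 9)
  T_f: need (1, 3, 0) fits (4, 6, 9); releases (0, 0, 1), pool now (4, 6, 10)
  T_e: need (1, 1, 8) fits (4, 6, 10); releases (0, 2, 2), pool now (4, 8, 12)


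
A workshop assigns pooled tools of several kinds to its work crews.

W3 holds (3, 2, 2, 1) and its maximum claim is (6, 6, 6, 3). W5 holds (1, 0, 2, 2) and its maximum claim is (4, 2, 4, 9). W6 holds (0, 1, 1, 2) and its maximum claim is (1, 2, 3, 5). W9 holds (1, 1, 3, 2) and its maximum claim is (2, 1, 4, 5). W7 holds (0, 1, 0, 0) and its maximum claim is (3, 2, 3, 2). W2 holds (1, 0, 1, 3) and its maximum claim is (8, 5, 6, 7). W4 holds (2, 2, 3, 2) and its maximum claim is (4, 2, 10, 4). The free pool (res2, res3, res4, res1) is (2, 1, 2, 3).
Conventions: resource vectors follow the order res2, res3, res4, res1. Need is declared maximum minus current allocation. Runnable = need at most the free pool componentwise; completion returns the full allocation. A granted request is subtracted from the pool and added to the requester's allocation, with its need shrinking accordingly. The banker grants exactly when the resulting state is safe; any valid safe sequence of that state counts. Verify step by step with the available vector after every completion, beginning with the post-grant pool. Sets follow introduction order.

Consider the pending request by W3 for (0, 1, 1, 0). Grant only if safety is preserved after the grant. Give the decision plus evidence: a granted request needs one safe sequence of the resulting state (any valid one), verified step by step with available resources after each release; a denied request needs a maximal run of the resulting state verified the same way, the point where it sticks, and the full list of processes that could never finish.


GRANT. The post-grant state is safe; one safe sequence: W9, W6, W5, W7, W4, W3, W2.
Key observation: post-grant, (2, 0, 1, 3) remains, and an order beginning with W9 completes everyone.
Check on the post-grant state, step by step:
  pool = (2, 0, 1, 3)
  run W9 (needs (1, 0, 1, 3), free (2, 0, 1, 3)); after release of (1, 1, 3, 2) the pool is (3, 1, 4, 5)
  run W6 (needs (1, 1, 2, 3), free (3, 1, 4, 5)); after release of (0, 1, 1, 2) the pool is (3, 2, 5, 7)
  run W5 (needs (3, 2, 2, 7), free (3, 2, 5, 7)); after release of (1, 0, 2, 2) the pool is (4, 2, 7, 9)
  run W7 (needs (3, 1, 3, 2), free (4, 2, 7, 9)); after release of (0, 1, 0, 0) the pool is (4, 3, 7, 9)
  run W4 (needs (2, 0, 7, 2), free (4, 3, 7, 9)); after release of (2, 2, 3, 2) the pool is (6, 5, 10, 11)
  run W3 (needs (3, 3, 3, 2), free (6, 5, 10, 11)); after release of (3, 3, 3, 1) the pool is (9, 8, 13, 12)
  run W2 (needs (7, 5, 5, 4), free (9, 8, 13, 12)); after release of (1, 0, 1, 3) the pool is (10, 8, 14, 15)


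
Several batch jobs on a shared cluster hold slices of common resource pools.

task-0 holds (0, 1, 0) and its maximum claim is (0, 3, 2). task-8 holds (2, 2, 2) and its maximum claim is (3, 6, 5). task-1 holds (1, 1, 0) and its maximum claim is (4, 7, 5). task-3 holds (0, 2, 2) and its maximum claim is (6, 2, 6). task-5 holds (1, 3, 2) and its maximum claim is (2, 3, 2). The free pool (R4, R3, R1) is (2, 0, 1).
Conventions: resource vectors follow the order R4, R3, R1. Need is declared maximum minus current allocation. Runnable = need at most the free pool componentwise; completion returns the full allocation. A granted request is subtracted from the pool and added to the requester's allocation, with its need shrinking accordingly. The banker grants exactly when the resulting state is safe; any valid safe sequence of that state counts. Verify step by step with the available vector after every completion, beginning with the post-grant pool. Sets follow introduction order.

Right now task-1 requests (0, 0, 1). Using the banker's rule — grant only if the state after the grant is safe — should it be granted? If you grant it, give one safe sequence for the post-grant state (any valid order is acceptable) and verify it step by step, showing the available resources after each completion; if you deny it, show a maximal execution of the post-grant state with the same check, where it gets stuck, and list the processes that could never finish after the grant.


DENY — the pretend-granted state is unsafe.
Key observation: after task-5, task-0 complete, (3, 4, 2) is the best the pool ever gets, yet each leftover process wants more R1.
After a pretend grant, a maximal execution: task-5, task-0 — then nothing else fits. Check, step by step:
  pool = (2, 0, 0)
  task-5: need (1, 0, 0) fits (2, 0, 0); releases (1, 3, 2), pool now (3, 3, 2)
  task-0: need (0, 2, 2) fits (3, 3, 2); releases (0, 1, 0), pool now (3, 4, 2)
  blocked: task-8 wants (1, 4, 3), pool (3, 4, 2) — not enough R1
  blocked: task-1 wants (3, 6, 4), pool (3, 4, 2) — not enough R3 and R1
  blocked: task-3 wants (6, 0, 4), pool (3, 4, 2) — not enough R4 and R1
Had the request been granted, task-8, task-1 and task-3 could never finish.


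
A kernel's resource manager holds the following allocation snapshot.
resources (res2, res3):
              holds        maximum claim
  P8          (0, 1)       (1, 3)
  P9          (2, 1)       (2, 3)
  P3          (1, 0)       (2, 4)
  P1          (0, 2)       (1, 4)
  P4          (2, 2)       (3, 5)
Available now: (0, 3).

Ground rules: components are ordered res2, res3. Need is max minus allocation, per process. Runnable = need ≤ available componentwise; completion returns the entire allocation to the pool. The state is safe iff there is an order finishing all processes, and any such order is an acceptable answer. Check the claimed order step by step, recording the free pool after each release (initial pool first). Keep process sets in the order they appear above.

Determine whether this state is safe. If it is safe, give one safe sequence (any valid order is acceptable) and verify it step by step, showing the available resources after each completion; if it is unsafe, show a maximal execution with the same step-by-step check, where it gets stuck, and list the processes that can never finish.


SAFE. One safe sequence: P9, P8, P3, P1, P4.
Key observation: the order never hits an exact fit; P9 is the first step at the minimum slack of 1 on its requested resources ((0, 2), (0, 3) free).
Step-by-step check:
  pool = (0, 3)
  P9: need (0, 2) fits (0, 3); releases (2, 1), pool now (2, 4)
  P8: need (1, 2) fits (2, 4); releases (0, 1), pool now (2, 5)
  P3: need (1, 4) fits (2, 5); releases (1, 0), pool now (3, 5)
  P1: need (1, 2) fits (3, 5); releases (0, 2), pool now (3, 7)
  P4: need (1, 3) fits (3, 7); releases (2, 2), pool now (5, 9)
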